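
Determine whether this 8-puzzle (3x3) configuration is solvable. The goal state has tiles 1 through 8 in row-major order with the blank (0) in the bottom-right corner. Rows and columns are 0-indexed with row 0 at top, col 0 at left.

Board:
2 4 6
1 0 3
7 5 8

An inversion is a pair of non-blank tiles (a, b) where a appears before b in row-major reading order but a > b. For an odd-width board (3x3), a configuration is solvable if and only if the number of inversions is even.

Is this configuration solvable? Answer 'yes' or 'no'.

Inversions (pairs i<j in row-major order where tile[i] > tile[j] > 0): 7
7 is odd, so the puzzle is not solvable.

Answer: no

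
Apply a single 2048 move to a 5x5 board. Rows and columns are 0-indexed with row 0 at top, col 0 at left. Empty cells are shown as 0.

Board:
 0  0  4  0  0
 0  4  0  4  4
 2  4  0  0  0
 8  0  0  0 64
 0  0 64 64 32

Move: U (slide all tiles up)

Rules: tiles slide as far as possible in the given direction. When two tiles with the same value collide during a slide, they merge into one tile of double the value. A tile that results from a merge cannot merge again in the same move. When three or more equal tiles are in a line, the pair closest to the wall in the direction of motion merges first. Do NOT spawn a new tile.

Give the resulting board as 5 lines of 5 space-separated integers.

Slide up:
col 0: [0, 0, 2, 8, 0] -> [2, 8, 0, 0, 0]
col 1: [0, 4, 4, 0, 0] -> [8, 0, 0, 0, 0]
col 2: [4, 0, 0, 0, 64] -> [4, 64, 0, 0, 0]
col 3: [0, 4, 0, 0, 64] -> [4, 64, 0, 0, 0]
col 4: [0, 4, 0, 64, 32] -> [4, 64, 32, 0, 0]

Answer:  2  8  4  4  4
 8  0 64 64 64
 0  0  0  0 32
 0  0  0  0  0
 0  0  0  0  0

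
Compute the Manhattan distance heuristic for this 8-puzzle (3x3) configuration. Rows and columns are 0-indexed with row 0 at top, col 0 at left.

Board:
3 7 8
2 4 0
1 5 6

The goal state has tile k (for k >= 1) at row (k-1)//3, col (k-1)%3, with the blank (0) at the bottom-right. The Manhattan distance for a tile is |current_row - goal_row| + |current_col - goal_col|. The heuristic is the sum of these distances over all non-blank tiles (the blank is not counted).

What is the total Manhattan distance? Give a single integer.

Tile 3: at (0,0), goal (0,2), distance |0-0|+|0-2| = 2
Tile 7: at (0,1), goal (2,0), distance |0-2|+|1-0| = 3
Tile 8: at (0,2), goal (2,1), distance |0-2|+|2-1| = 3
Tile 2: at (1,0), goal (0,1), distance |1-0|+|0-1| = 2
Tile 4: at (1,1), goal (1,0), distance |1-1|+|1-0| = 1
Tile 1: at (2,0), goal (0,0), distance |2-0|+|0-0| = 2
Tile 5: at (2,1), goal (1,1), distance |2-1|+|1-1| = 1
Tile 6: at (2,2), goal (1,2), distance |2-1|+|2-2| = 1
Sum: 2 + 3 + 3 + 2 + 1 + 2 + 1 + 1 = 15

Answer: 15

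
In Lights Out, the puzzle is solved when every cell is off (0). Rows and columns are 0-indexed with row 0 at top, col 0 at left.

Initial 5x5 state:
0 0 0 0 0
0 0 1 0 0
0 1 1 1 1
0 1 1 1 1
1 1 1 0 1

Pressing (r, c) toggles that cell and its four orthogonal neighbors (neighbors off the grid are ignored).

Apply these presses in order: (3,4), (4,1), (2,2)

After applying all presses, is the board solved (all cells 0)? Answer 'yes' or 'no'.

After press 1 at (3,4):
0 0 0 0 0
0 0 1 0 0
0 1 1 1 0
0 1 1 0 0
1 1 1 0 0

After press 2 at (4,1):
0 0 0 0 0
0 0 1 0 0
0 1 1 1 0
0 0 1 0 0
0 0 0 0 0

After press 3 at (2,2):
0 0 0 0 0
0 0 0 0 0
0 0 0 0 0
0 0 0 0 0
0 0 0 0 0

Lights still on: 0

Answer: yes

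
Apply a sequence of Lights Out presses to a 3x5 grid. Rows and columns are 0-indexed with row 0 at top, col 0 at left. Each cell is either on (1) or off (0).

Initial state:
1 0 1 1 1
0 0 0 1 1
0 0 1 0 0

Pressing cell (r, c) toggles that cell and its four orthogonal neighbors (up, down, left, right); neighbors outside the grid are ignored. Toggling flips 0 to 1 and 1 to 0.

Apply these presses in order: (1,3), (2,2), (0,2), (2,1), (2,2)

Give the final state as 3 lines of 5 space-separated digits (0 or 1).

Answer: 1 1 0 1 1
0 1 0 0 0
1 1 0 1 0

Derivation:
After press 1 at (1,3):
1 0 1 0 1
0 0 1 0 0
0 0 1 1 0

After press 2 at (2,2):
1 0 1 0 1
0 0 0 0 0
0 1 0 0 0

After press 3 at (0,2):
1 1 0 1 1
0 0 1 0 0
0 1 0 0 0

After press 4 at (2,1):
1 1 0 1 1
0 1 1 0 0
1 0 1 0 0

After press 5 at (2,2):
1 1 0 1 1
0 1 0 0 0
1 1 0 1 0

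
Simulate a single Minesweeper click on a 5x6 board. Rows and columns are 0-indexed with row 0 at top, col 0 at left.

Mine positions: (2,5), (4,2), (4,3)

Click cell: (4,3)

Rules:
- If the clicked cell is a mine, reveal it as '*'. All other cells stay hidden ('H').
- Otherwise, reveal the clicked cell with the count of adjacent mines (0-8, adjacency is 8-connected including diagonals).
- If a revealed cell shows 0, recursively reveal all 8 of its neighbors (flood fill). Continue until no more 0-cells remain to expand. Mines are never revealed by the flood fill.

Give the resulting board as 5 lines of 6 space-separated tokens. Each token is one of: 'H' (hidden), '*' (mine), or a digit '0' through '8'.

H H H H H H
H H H H H H
H H H H H H
H H H H H H
H H H * H H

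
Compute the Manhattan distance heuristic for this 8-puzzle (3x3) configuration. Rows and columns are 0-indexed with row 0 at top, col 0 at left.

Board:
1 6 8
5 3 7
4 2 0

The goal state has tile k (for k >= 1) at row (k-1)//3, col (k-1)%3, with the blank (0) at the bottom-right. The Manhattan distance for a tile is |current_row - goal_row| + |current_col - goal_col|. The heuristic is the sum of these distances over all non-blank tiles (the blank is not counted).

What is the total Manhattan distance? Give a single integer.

Answer: 14

Derivation:
Tile 1: (0,0)->(0,0) = 0
Tile 6: (0,1)->(1,2) = 2
Tile 8: (0,2)->(2,1) = 3
Tile 5: (1,0)->(1,1) = 1
Tile 3: (1,1)->(0,2) = 2
Tile 7: (1,2)->(2,0) = 3
Tile 4: (2,0)->(1,0) = 1
Tile 2: (2,1)->(0,1) = 2
Sum: 0 + 2 + 3 + 1 + 2 + 3 + 1 + 2 = 14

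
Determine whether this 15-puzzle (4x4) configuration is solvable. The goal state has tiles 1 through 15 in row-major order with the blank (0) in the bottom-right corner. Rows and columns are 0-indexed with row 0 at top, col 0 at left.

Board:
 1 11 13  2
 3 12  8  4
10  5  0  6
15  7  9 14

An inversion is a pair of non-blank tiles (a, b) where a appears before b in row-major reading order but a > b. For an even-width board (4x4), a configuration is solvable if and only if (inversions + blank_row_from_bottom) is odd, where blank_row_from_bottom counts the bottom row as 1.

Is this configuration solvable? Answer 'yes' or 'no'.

Inversions: 37
Blank is in row 2 (0-indexed from top), which is row 2 counting from the bottom (bottom = 1).
37 + 2 = 39, which is odd, so the puzzle is solvable.

Answer: yes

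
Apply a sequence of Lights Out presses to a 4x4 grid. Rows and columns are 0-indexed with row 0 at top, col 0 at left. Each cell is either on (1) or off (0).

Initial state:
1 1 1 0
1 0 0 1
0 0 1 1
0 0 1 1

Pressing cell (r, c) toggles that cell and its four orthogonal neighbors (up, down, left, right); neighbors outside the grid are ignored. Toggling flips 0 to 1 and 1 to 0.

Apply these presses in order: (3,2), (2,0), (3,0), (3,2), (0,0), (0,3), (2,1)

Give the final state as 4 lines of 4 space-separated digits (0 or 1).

After press 1 at (3,2):
1 1 1 0
1 0 0 1
0 0 0 1
0 1 0 0

After press 2 at (2,0):
1 1 1 0
0 0 0 1
1 1 0 1
1 1 0 0

After press 3 at (3,0):
1 1 1 0
0 0 0 1
0 1 0 1
0 0 0 0

After press 4 at (3,2):
1 1 1 0
0 0 0 1
0 1 1 1
0 1 1 1

After press 5 at (0,0):
0 0 1 0
1 0 0 1
0 1 1 1
0 1 1 1

After press 6 at (0,3):
0 0 0 1
1 0 0 0
0 1 1 1
0 1 1 1

After press 7 at (2,1):
0 0 0 1
1 1 0 0
1 0 0 1
0 0 1 1

Answer: 0 0 0 1
1 1 0 0
1 0 0 1
0 0 1 1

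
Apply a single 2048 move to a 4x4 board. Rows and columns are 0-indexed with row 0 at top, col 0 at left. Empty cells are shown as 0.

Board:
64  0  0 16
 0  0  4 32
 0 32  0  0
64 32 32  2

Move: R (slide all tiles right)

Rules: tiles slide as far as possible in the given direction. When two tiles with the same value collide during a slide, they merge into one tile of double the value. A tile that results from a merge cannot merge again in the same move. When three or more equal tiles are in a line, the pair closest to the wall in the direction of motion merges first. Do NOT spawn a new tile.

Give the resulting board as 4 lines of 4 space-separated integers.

Slide right:
row 0: [64, 0, 0, 16] -> [0, 0, 64, 16]
row 1: [0, 0, 4, 32] -> [0, 0, 4, 32]
row 2: [0, 32, 0, 0] -> [0, 0, 0, 32]
row 3: [64, 32, 32, 2] -> [0, 64, 64, 2]

Answer:  0  0 64 16
 0  0  4 32
 0  0  0 32
 0 64 64  2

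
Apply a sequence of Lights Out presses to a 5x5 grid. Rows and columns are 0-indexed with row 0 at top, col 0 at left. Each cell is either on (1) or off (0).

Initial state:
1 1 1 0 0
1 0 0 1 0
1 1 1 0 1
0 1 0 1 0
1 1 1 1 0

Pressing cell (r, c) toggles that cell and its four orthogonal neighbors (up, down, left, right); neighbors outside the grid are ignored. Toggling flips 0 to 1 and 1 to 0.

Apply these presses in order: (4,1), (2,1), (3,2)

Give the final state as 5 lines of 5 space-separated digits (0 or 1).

After press 1 at (4,1):
1 1 1 0 0
1 0 0 1 0
1 1 1 0 1
0 0 0 1 0
0 0 0 1 0

After press 2 at (2,1):
1 1 1 0 0
1 1 0 1 0
0 0 0 0 1
0 1 0 1 0
0 0 0 1 0

After press 3 at (3,2):
1 1 1 0 0
1 1 0 1 0
0 0 1 0 1
0 0 1 0 0
0 0 1 1 0

Answer: 1 1 1 0 0
1 1 0 1 0
0 0 1 0 1
0 0 1 0 0
0 0 1 1 0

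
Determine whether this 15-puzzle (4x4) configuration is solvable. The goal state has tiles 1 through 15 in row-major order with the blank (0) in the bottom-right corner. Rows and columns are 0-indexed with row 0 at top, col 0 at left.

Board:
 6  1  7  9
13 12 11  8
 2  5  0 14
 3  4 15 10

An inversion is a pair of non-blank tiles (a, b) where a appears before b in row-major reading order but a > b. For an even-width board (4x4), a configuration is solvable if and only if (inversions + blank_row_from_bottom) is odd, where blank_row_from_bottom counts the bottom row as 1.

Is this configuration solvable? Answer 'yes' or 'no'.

Answer: yes

Derivation:
Inversions: 45
Blank is in row 2 (0-indexed from top), which is row 2 counting from the bottom (bottom = 1).
45 + 2 = 47, which is odd, so the puzzle is solvable.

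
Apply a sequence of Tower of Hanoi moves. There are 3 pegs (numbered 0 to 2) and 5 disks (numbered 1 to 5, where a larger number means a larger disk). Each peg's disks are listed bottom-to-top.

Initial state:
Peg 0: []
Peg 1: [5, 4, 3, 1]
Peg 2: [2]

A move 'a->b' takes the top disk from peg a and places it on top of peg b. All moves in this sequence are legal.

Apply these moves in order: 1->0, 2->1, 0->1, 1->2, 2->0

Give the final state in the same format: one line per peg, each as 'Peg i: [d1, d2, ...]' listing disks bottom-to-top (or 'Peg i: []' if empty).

Answer: Peg 0: [1]
Peg 1: [5, 4, 3, 2]
Peg 2: []

Derivation:
After move 1 (1->0):
Peg 0: [1]
Peg 1: [5, 4, 3]
Peg 2: [2]

After move 2 (2->1):
Peg 0: [1]
Peg 1: [5, 4, 3, 2]
Peg 2: []

After move 3 (0->1):
Peg 0: []
Peg 1: [5, 4, 3, 2, 1]
Peg 2: []

After move 4 (1->2):
Peg 0: []
Peg 1: [5, 4, 3, 2]
Peg 2: [1]

After move 5 (2->0):
Peg 0: [1]
Peg 1: [5, 4, 3, 2]
Peg 2: []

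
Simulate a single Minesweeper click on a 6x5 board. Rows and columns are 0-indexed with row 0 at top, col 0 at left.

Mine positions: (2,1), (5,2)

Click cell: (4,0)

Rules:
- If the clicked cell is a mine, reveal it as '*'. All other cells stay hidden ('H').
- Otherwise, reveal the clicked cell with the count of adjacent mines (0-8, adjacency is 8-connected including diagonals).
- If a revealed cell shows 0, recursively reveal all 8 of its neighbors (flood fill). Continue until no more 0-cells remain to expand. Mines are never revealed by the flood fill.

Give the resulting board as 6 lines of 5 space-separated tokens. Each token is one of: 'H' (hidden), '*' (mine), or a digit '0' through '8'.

H H H H H
H H H H H
H H H H H
1 1 H H H
0 1 H H H
0 1 H H H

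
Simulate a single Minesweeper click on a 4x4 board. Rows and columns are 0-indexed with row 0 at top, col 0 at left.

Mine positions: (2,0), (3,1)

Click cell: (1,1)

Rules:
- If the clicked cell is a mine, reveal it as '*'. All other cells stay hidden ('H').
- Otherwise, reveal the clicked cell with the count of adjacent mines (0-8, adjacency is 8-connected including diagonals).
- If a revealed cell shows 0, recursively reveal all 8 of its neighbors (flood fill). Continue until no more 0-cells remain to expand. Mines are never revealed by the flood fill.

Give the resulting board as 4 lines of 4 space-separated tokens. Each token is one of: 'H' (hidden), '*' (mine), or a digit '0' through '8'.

H H H H
H 1 H H
H H H H
H H H H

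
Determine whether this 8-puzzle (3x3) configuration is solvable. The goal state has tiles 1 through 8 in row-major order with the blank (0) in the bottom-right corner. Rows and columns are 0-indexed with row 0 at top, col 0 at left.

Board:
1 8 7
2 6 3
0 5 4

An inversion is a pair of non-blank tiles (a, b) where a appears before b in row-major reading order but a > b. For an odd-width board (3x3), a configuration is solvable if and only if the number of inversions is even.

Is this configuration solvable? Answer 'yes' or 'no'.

Answer: no

Derivation:
Inversions (pairs i<j in row-major order where tile[i] > tile[j] > 0): 15
15 is odd, so the puzzle is not solvable.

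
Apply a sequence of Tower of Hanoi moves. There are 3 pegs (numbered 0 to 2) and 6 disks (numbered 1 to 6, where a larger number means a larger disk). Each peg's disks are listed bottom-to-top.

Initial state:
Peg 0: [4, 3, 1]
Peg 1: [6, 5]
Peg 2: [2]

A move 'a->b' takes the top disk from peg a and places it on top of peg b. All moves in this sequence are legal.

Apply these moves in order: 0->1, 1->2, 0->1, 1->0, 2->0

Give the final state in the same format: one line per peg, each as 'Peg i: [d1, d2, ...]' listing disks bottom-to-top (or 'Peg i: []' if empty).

Answer: Peg 0: [4, 3, 1]
Peg 1: [6, 5]
Peg 2: [2]

Derivation:
After move 1 (0->1):
Peg 0: [4, 3]
Peg 1: [6, 5, 1]
Peg 2: [2]

After move 2 (1->2):
Peg 0: [4, 3]
Peg 1: [6, 5]
Peg 2: [2, 1]

After move 3 (0->1):
Peg 0: [4]
Peg 1: [6, 5, 3]
Peg 2: [2, 1]

After move 4 (1->0):
Peg 0: [4, 3]
Peg 1: [6, 5]
Peg 2: [2, 1]

After move 5 (2->0):
Peg 0: [4, 3, 1]
Peg 1: [6, 5]
Peg 2: [2]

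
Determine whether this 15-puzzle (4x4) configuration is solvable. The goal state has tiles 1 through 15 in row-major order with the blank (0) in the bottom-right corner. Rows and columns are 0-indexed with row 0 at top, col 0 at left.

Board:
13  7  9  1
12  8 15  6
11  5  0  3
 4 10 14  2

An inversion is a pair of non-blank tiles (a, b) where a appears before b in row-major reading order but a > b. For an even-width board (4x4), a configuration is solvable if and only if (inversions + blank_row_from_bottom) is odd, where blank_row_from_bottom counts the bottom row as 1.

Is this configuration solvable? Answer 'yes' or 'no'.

Answer: no

Derivation:
Inversions: 62
Blank is in row 2 (0-indexed from top), which is row 2 counting from the bottom (bottom = 1).
62 + 2 = 64, which is even, so the puzzle is not solvable.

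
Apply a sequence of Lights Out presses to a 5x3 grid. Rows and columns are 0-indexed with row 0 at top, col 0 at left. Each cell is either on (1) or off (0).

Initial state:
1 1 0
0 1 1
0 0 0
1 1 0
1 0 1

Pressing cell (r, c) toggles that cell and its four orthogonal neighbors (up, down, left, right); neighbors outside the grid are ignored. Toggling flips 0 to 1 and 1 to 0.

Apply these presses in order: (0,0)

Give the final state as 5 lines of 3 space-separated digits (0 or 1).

After press 1 at (0,0):
0 0 0
1 1 1
0 0 0
1 1 0
1 0 1

Answer: 0 0 0
1 1 1
0 0 0
1 1 0
1 0 1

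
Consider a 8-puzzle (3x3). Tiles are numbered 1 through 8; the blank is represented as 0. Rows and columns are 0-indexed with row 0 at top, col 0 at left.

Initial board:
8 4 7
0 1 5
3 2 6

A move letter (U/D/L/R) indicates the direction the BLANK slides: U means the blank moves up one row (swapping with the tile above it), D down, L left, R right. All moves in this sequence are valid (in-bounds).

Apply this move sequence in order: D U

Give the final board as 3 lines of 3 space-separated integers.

Answer: 8 4 7
0 1 5
3 2 6

Derivation:
After move 1 (D):
8 4 7
3 1 5
0 2 6

After move 2 (U):
8 4 7
0 1 5
3 2 6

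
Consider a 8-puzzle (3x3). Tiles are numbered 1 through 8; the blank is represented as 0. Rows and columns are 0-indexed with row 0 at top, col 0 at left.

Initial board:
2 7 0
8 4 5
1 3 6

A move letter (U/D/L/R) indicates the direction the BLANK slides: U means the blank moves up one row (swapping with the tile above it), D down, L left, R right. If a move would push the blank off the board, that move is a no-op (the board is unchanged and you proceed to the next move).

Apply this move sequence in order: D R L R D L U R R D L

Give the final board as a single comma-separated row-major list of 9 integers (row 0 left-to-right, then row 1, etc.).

After move 1 (D):
2 7 5
8 4 0
1 3 6

After move 2 (R):
2 7 5
8 4 0
1 3 6

After move 3 (L):
2 7 5
8 0 4
1 3 6

After move 4 (R):
2 7 5
8 4 0
1 3 6

After move 5 (D):
2 7 5
8 4 6
1 3 0

After move 6 (L):
2 7 5
8 4 6
1 0 3

After move 7 (U):
2 7 5
8 0 6
1 4 3

After move 8 (R):
2 7 5
8 6 0
1 4 3

After move 9 (R):
2 7 5
8 6 0
1 4 3

After move 10 (D):
2 7 5
8 6 3
1 4 0

After move 11 (L):
2 7 5
8 6 3
1 0 4

Answer: 2, 7, 5, 8, 6, 3, 1, 0, 4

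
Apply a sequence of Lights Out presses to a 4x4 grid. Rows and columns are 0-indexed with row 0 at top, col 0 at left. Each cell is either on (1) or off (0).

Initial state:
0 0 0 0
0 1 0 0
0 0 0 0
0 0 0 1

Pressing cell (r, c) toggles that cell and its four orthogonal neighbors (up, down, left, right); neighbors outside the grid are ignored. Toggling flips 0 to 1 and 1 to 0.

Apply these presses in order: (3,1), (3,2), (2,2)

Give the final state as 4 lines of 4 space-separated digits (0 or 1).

Answer: 0 0 0 0
0 1 1 0
0 0 0 1
1 0 1 0

Derivation:
After press 1 at (3,1):
0 0 0 0
0 1 0 0
0 1 0 0
1 1 1 1

After press 2 at (3,2):
0 0 0 0
0 1 0 0
0 1 1 0
1 0 0 0

After press 3 at (2,2):
0 0 0 0
0 1 1 0
0 0 0 1
1 0 1 0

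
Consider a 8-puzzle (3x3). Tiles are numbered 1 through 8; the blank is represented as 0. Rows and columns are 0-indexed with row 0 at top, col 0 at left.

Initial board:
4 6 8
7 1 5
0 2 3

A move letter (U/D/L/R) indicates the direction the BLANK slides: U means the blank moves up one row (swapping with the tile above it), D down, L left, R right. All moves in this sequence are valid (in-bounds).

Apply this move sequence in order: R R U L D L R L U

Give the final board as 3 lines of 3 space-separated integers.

Answer: 4 6 8
0 3 1
7 2 5

Derivation:
After move 1 (R):
4 6 8
7 1 5
2 0 3

After move 2 (R):
4 6 8
7 1 5
2 3 0

After move 3 (U):
4 6 8
7 1 0
2 3 5

After move 4 (L):
4 6 8
7 0 1
2 3 5

After move 5 (D):
4 6 8
7 3 1
2 0 5

After move 6 (L):
4 6 8
7 3 1
0 2 5

After move 7 (R):
4 6 8
7 3 1
2 0 5

After move 8 (L):
4 6 8
7 3 1
0 2 5

After move 9 (U):
4 6 8
0 3 1
7 2 5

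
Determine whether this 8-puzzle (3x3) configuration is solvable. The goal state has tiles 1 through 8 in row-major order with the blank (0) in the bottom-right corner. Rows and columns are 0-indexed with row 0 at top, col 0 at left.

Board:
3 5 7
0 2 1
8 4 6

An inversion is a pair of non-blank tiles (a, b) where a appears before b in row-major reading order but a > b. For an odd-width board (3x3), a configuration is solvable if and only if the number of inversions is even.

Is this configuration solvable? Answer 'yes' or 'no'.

Answer: yes

Derivation:
Inversions (pairs i<j in row-major order where tile[i] > tile[j] > 0): 12
12 is even, so the puzzle is solvable.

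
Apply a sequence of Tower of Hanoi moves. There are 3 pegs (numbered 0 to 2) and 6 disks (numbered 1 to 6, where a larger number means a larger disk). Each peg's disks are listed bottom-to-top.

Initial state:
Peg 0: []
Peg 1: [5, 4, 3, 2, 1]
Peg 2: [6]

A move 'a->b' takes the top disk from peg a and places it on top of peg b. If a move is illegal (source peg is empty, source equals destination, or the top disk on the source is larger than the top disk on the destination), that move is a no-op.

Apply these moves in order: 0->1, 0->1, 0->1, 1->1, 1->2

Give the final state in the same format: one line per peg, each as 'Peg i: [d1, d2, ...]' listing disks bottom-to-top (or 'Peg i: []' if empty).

Answer: Peg 0: []
Peg 1: [5, 4, 3, 2]
Peg 2: [6, 1]

Derivation:
After move 1 (0->1):
Peg 0: []
Peg 1: [5, 4, 3, 2, 1]
Peg 2: [6]

After move 2 (0->1):
Peg 0: []
Peg 1: [5, 4, 3, 2, 1]
Peg 2: [6]

After move 3 (0->1):
Peg 0: []
Peg 1: [5, 4, 3, 2, 1]
Peg 2: [6]

After move 4 (1->1):
Peg 0: []
Peg 1: [5, 4, 3, 2, 1]
Peg 2: [6]

After move 5 (1->2):
Peg 0: []
Peg 1: [5, 4, 3, 2]
Peg 2: [6, 1]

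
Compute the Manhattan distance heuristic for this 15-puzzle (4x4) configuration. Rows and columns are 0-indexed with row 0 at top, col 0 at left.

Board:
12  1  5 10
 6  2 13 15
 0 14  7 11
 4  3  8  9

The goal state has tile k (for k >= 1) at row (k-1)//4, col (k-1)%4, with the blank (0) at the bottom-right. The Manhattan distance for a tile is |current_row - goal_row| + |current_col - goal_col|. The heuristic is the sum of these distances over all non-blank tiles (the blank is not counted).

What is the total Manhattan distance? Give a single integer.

Tile 12: (0,0)->(2,3) = 5
Tile 1: (0,1)->(0,0) = 1
Tile 5: (0,2)->(1,0) = 3
Tile 10: (0,3)->(2,1) = 4
Tile 6: (1,0)->(1,1) = 1
Tile 2: (1,1)->(0,1) = 1
Tile 13: (1,2)->(3,0) = 4
Tile 15: (1,3)->(3,2) = 3
Tile 14: (2,1)->(3,1) = 1
Tile 7: (2,2)->(1,2) = 1
Tile 11: (2,3)->(2,2) = 1
Tile 4: (3,0)->(0,3) = 6
Tile 3: (3,1)->(0,2) = 4
Tile 8: (3,2)->(1,3) = 3
Tile 9: (3,3)->(2,0) = 4
Sum: 5 + 1 + 3 + 4 + 1 + 1 + 4 + 3 + 1 + 1 + 1 + 6 + 4 + 3 + 4 = 42

Answer: 42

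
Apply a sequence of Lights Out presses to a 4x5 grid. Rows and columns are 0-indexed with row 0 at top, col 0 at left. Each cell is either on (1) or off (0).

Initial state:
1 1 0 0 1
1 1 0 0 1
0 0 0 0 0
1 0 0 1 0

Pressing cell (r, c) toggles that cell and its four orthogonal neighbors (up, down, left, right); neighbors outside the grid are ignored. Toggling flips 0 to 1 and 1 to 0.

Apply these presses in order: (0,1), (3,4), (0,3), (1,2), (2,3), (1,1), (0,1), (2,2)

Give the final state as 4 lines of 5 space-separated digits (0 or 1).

Answer: 1 0 0 1 0
0 1 1 1 1
0 0 1 0 0
1 0 1 1 1

Derivation:
After press 1 at (0,1):
0 0 1 0 1
1 0 0 0 1
0 0 0 0 0
1 0 0 1 0

After press 2 at (3,4):
0 0 1 0 1
1 0 0 0 1
0 0 0 0 1
1 0 0 0 1

After press 3 at (0,3):
0 0 0 1 0
1 0 0 1 1
0 0 0 0 1
1 0 0 0 1

After press 4 at (1,2):
0 0 1 1 0
1 1 1 0 1
0 0 1 0 1
1 0 0 0 1

After press 5 at (2,3):
0 0 1 1 0
1 1 1 1 1
0 0 0 1 0
1 0 0 1 1

After press 6 at (1,1):
0 1 1 1 0
0 0 0 1 1
0 1 0 1 0
1 0 0 1 1

After press 7 at (0,1):
1 0 0 1 0
0 1 0 1 1
0 1 0 1 0
1 0 0 1 1

After press 8 at (2,2):
1 0 0 1 0
0 1 1 1 1
0 0 1 0 0
1 0 1 1 1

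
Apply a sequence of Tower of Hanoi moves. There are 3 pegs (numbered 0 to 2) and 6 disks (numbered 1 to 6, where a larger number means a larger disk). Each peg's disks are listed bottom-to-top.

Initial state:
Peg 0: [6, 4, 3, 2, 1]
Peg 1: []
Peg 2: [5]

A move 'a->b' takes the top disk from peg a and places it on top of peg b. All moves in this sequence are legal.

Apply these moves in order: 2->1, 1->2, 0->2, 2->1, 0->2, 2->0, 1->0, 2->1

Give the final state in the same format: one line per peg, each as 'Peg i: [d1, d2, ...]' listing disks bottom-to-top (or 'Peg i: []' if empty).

Answer: Peg 0: [6, 4, 3, 2, 1]
Peg 1: [5]
Peg 2: []

Derivation:
After move 1 (2->1):
Peg 0: [6, 4, 3, 2, 1]
Peg 1: [5]
Peg 2: []

After move 2 (1->2):
Peg 0: [6, 4, 3, 2, 1]
Peg 1: []
Peg 2: [5]

After move 3 (0->2):
Peg 0: [6, 4, 3, 2]
Peg 1: []
Peg 2: [5, 1]

After move 4 (2->1):
Peg 0: [6, 4, 3, 2]
Peg 1: [1]
Peg 2: [5]

After move 5 (0->2):
Peg 0: [6, 4, 3]
Peg 1: [1]
Peg 2: [5, 2]

After move 6 (2->0):
Peg 0: [6, 4, 3, 2]
Peg 1: [1]
Peg 2: [5]

After move 7 (1->0):
Peg 0: [6, 4, 3, 2, 1]
Peg 1: []
Peg 2: [5]

After move 8 (2->1):
Peg 0: [6, 4, 3, 2, 1]
Peg 1: [5]
Peg 2: []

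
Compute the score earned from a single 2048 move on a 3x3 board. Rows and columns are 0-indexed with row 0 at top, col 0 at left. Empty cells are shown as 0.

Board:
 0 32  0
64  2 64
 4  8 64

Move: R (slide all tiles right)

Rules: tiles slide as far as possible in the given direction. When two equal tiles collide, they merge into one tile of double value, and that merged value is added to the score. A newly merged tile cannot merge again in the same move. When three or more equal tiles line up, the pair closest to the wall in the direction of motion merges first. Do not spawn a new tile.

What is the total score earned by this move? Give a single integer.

Slide right:
row 0: [0, 32, 0] -> [0, 0, 32]  score +0 (running 0)
row 1: [64, 2, 64] -> [64, 2, 64]  score +0 (running 0)
row 2: [4, 8, 64] -> [4, 8, 64]  score +0 (running 0)
Board after move:
 0  0 32
64  2 64
 4  8 64

Answer: 0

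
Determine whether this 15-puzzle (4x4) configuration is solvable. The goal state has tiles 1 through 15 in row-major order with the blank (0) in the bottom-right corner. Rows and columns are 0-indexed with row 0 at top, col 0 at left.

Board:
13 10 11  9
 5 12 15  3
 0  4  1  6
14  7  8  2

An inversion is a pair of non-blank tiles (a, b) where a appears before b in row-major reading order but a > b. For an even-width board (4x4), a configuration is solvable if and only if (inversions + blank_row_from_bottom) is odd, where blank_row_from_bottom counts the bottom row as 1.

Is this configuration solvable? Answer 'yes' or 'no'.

Inversions: 67
Blank is in row 2 (0-indexed from top), which is row 2 counting from the bottom (bottom = 1).
67 + 2 = 69, which is odd, so the puzzle is solvable.

Answer: yes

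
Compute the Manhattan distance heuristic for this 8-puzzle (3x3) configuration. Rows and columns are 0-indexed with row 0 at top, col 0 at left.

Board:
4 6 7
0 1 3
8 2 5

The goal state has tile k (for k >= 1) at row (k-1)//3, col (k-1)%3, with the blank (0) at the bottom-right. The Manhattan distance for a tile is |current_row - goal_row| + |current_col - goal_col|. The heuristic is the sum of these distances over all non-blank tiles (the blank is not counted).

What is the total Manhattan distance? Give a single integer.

Answer: 15

Derivation:
Tile 4: (0,0)->(1,0) = 1
Tile 6: (0,1)->(1,2) = 2
Tile 7: (0,2)->(2,0) = 4
Tile 1: (1,1)->(0,0) = 2
Tile 3: (1,2)->(0,2) = 1
Tile 8: (2,0)->(2,1) = 1
Tile 2: (2,1)->(0,1) = 2
Tile 5: (2,2)->(1,1) = 2
Sum: 1 + 2 + 4 + 2 + 1 + 1 + 2 + 2 = 15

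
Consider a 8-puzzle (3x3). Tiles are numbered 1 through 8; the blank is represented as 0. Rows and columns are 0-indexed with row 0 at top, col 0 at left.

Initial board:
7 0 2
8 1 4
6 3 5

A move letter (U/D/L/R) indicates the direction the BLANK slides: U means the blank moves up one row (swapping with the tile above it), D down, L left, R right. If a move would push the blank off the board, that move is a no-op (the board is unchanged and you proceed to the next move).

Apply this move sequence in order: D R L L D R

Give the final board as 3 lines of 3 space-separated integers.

After move 1 (D):
7 1 2
8 0 4
6 3 5

After move 2 (R):
7 1 2
8 4 0
6 3 5

After move 3 (L):
7 1 2
8 0 4
6 3 5

After move 4 (L):
7 1 2
0 8 4
6 3 5

After move 5 (D):
7 1 2
6 8 4
0 3 5

After move 6 (R):
7 1 2
6 8 4
3 0 5

Answer: 7 1 2
6 8 4
3 0 5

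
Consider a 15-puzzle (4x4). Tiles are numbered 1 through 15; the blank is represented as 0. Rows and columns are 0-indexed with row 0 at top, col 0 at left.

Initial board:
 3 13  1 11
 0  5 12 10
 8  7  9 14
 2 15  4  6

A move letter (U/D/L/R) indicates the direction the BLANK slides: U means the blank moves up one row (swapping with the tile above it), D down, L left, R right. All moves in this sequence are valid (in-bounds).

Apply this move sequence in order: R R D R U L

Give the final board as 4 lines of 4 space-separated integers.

After move 1 (R):
 3 13  1 11
 5  0 12 10
 8  7  9 14
 2 15  4  6

After move 2 (R):
 3 13  1 11
 5 12  0 10
 8  7  9 14
 2 15  4  6

After move 3 (D):
 3 13  1 11
 5 12  9 10
 8  7  0 14
 2 15  4  6

After move 4 (R):
 3 13  1 11
 5 12  9 10
 8  7 14  0
 2 15  4  6

After move 5 (U):
 3 13  1 11
 5 12  9  0
 8  7 14 10
 2 15  4  6

After move 6 (L):
 3 13  1 11
 5 12  0  9
 8  7 14 10
 2 15  4  6

Answer:  3 13  1 11
 5 12  0  9
 8  7 14 10
 2 15  4  6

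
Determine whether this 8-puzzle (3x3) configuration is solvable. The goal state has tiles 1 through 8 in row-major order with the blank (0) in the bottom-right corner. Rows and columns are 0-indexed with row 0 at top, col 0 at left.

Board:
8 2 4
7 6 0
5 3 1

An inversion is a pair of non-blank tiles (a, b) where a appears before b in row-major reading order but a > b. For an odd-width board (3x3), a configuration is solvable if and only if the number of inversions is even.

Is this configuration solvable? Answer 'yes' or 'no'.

Inversions (pairs i<j in row-major order where tile[i] > tile[j] > 0): 20
20 is even, so the puzzle is solvable.

Answer: yes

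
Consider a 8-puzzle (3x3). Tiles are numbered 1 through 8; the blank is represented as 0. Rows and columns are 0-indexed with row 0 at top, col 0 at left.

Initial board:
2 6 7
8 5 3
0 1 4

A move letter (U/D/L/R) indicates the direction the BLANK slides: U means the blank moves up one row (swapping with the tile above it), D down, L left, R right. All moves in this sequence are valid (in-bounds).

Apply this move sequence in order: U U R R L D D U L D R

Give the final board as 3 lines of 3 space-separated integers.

After move 1 (U):
2 6 7
0 5 3
8 1 4

After move 2 (U):
0 6 7
2 5 3
8 1 4

After move 3 (R):
6 0 7
2 5 3
8 1 4

After move 4 (R):
6 7 0
2 5 3
8 1 4

After move 5 (L):
6 0 7
2 5 3
8 1 4

After move 6 (D):
6 5 7
2 0 3
8 1 4

After move 7 (D):
6 5 7
2 1 3
8 0 4

After move 8 (U):
6 5 7
2 0 3
8 1 4

After move 9 (L):
6 5 7
0 2 3
8 1 4

After move 10 (D):
6 5 7
8 2 3
0 1 4

After move 11 (R):
6 5 7
8 2 3
1 0 4

Answer: 6 5 7
8 2 3
1 0 4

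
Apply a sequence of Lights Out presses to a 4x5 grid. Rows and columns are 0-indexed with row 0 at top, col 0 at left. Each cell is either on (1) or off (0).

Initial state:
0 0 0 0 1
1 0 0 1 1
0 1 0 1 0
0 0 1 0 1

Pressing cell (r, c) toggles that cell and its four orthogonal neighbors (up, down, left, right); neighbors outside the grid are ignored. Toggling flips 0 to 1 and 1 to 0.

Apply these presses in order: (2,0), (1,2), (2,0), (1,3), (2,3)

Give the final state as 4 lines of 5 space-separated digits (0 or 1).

Answer: 0 0 1 1 1
1 1 0 0 0
0 1 0 1 1
0 0 1 1 1

Derivation:
After press 1 at (2,0):
0 0 0 0 1
0 0 0 1 1
1 0 0 1 0
1 0 1 0 1

After press 2 at (1,2):
0 0 1 0 1
0 1 1 0 1
1 0 1 1 0
1 0 1 0 1

After press 3 at (2,0):
0 0 1 0 1
1 1 1 0 1
0 1 1 1 0
0 0 1 0 1

After press 4 at (1,3):
0 0 1 1 1
1 1 0 1 0
0 1 1 0 0
0 0 1 0 1

After press 5 at (2,3):
0 0 1 1 1
1 1 0 0 0
0 1 0 1 1
0 0 1 1 1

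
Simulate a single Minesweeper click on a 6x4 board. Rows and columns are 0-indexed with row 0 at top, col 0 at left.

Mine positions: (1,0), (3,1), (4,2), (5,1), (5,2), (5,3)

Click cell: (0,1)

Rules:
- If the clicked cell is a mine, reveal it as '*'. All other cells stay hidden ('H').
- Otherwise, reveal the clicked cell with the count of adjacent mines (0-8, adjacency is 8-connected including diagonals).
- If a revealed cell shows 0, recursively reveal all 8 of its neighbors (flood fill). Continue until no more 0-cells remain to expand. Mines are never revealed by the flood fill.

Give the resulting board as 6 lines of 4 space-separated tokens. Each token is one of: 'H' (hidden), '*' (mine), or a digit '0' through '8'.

H 1 H H
H H H H
H H H H
H H H H
H H H H
H H H H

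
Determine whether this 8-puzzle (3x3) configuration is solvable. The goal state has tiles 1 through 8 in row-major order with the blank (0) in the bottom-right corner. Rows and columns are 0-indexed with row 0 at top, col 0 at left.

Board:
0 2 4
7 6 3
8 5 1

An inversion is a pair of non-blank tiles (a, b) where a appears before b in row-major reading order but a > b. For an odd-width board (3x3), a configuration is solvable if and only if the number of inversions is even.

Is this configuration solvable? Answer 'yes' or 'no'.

Inversions (pairs i<j in row-major order where tile[i] > tile[j] > 0): 14
14 is even, so the puzzle is solvable.

Answer: yes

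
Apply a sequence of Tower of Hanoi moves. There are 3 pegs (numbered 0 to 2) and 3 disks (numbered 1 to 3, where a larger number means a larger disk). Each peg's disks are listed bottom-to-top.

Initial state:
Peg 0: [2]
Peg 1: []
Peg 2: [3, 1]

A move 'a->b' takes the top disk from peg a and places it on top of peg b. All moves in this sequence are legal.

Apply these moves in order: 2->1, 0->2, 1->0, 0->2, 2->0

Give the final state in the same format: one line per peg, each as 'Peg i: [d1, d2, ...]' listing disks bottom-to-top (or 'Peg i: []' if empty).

Answer: Peg 0: [1]
Peg 1: []
Peg 2: [3, 2]

Derivation:
After move 1 (2->1):
Peg 0: [2]
Peg 1: [1]
Peg 2: [3]

After move 2 (0->2):
Peg 0: []
Peg 1: [1]
Peg 2: [3, 2]

After move 3 (1->0):
Peg 0: [1]
Peg 1: []
Peg 2: [3, 2]

After move 4 (0->2):
Peg 0: []
Peg 1: []
Peg 2: [3, 2, 1]

After move 5 (2->0):
Peg 0: [1]
Peg 1: []
Peg 2: [3, 2]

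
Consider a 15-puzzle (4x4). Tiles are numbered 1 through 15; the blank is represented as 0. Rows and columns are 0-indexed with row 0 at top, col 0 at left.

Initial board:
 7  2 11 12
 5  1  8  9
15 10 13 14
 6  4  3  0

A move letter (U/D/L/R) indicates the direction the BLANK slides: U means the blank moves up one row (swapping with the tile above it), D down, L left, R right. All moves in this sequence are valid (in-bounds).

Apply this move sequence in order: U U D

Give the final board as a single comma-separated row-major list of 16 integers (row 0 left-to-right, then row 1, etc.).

After move 1 (U):
 7  2 11 12
 5  1  8  9
15 10 13  0
 6  4  3 14

After move 2 (U):
 7  2 11 12
 5  1  8  0
15 10 13  9
 6  4  3 14

After move 3 (D):
 7  2 11 12
 5  1  8  9
15 10 13  0
 6  4  3 14

Answer: 7, 2, 11, 12, 5, 1, 8, 9, 15, 10, 13, 0, 6, 4, 3, 14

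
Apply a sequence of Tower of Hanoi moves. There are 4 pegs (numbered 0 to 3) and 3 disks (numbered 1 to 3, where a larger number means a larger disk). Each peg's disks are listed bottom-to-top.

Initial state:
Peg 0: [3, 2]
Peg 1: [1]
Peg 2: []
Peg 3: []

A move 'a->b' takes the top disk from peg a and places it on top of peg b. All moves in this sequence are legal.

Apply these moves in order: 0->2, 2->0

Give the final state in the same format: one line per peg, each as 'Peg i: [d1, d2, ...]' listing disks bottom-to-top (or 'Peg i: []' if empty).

Answer: Peg 0: [3, 2]
Peg 1: [1]
Peg 2: []
Peg 3: []

Derivation:
After move 1 (0->2):
Peg 0: [3]
Peg 1: [1]
Peg 2: [2]
Peg 3: []

After move 2 (2->0):
Peg 0: [3, 2]
Peg 1: [1]
Peg 2: []
Peg 3: []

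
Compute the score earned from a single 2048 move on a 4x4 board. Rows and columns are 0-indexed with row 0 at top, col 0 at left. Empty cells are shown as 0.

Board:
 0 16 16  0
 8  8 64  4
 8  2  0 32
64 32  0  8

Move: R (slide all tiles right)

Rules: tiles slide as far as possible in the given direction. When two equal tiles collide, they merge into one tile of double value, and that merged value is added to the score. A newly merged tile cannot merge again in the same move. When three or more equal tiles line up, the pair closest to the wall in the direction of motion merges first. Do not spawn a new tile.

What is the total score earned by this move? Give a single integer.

Slide right:
row 0: [0, 16, 16, 0] -> [0, 0, 0, 32]  score +32 (running 32)
row 1: [8, 8, 64, 4] -> [0, 16, 64, 4]  score +16 (running 48)
row 2: [8, 2, 0, 32] -> [0, 8, 2, 32]  score +0 (running 48)
row 3: [64, 32, 0, 8] -> [0, 64, 32, 8]  score +0 (running 48)
Board after move:
 0  0  0 32
 0 16 64  4
 0  8  2 32
 0 64 32  8

Answer: 48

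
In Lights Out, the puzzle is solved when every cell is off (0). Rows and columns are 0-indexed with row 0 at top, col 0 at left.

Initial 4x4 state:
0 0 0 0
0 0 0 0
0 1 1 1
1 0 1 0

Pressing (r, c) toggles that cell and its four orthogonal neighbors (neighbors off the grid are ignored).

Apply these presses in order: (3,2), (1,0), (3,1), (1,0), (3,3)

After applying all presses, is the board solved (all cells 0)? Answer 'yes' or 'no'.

After press 1 at (3,2):
0 0 0 0
0 0 0 0
0 1 0 1
1 1 0 1

After press 2 at (1,0):
1 0 0 0
1 1 0 0
1 1 0 1
1 1 0 1

After press 3 at (3,1):
1 0 0 0
1 1 0 0
1 0 0 1
0 0 1 1

After press 4 at (1,0):
0 0 0 0
0 0 0 0
0 0 0 1
0 0 1 1

After press 5 at (3,3):
0 0 0 0
0 0 0 0
0 0 0 0
0 0 0 0

Lights still on: 0

Answer: yes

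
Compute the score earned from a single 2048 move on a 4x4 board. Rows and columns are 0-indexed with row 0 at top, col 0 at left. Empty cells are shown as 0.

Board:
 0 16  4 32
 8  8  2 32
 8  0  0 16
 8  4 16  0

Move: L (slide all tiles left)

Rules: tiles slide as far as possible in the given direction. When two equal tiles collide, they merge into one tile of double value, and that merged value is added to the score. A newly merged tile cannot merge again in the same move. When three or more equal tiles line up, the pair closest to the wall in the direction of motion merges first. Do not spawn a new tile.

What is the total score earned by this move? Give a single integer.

Answer: 16

Derivation:
Slide left:
row 0: [0, 16, 4, 32] -> [16, 4, 32, 0]  score +0 (running 0)
row 1: [8, 8, 2, 32] -> [16, 2, 32, 0]  score +16 (running 16)
row 2: [8, 0, 0, 16] -> [8, 16, 0, 0]  score +0 (running 16)
row 3: [8, 4, 16, 0] -> [8, 4, 16, 0]  score +0 (running 16)
Board after move:
16  4 32  0
16  2 32  0
 8 16  0  0
 8  4 16  0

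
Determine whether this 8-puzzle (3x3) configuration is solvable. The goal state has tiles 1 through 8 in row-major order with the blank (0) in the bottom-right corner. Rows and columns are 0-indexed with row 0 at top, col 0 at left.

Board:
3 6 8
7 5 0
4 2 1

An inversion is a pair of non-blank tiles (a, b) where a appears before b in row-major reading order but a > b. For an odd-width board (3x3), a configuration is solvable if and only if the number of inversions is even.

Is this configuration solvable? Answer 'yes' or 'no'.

Inversions (pairs i<j in row-major order where tile[i] > tile[j] > 0): 21
21 is odd, so the puzzle is not solvable.

Answer: no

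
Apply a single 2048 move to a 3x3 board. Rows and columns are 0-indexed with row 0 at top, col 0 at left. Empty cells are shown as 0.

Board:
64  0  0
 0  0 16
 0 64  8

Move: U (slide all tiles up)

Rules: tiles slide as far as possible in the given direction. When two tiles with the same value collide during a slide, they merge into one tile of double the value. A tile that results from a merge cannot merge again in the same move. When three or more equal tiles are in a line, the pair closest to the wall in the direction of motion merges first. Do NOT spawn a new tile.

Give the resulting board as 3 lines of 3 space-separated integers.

Slide up:
col 0: [64, 0, 0] -> [64, 0, 0]
col 1: [0, 0, 64] -> [64, 0, 0]
col 2: [0, 16, 8] -> [16, 8, 0]

Answer: 64 64 16
 0  0  8
 0  0  0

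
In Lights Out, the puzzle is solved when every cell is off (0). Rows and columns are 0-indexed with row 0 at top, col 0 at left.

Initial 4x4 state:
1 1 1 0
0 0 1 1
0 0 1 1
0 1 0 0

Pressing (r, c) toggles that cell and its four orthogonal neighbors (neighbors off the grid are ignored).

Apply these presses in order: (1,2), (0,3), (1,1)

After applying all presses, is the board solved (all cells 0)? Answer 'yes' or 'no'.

After press 1 at (1,2):
1 1 0 0
0 1 0 0
0 0 0 1
0 1 0 0

After press 2 at (0,3):
1 1 1 1
0 1 0 1
0 0 0 1
0 1 0 0

After press 3 at (1,1):
1 0 1 1
1 0 1 1
0 1 0 1
0 1 0 0

Lights still on: 9

Answer: no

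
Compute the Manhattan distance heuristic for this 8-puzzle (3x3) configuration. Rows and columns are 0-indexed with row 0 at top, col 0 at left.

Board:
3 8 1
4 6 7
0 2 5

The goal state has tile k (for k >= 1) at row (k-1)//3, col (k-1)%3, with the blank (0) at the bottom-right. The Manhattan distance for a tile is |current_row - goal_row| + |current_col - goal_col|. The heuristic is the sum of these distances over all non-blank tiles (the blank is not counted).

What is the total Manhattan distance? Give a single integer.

Answer: 14

Derivation:
Tile 3: at (0,0), goal (0,2), distance |0-0|+|0-2| = 2
Tile 8: at (0,1), goal (2,1), distance |0-2|+|1-1| = 2
Tile 1: at (0,2), goal (0,0), distance |0-0|+|2-0| = 2
Tile 4: at (1,0), goal (1,0), distance |1-1|+|0-0| = 0
Tile 6: at (1,1), goal (1,2), distance |1-1|+|1-2| = 1
Tile 7: at (1,2), goal (2,0), distance |1-2|+|2-0| = 3
Tile 2: at (2,1), goal (0,1), distance |2-0|+|1-1| = 2
Tile 5: at (2,2), goal (1,1), distance |2-1|+|2-1| = 2
Sum: 2 + 2 + 2 + 0 + 1 + 3 + 2 + 2 = 14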